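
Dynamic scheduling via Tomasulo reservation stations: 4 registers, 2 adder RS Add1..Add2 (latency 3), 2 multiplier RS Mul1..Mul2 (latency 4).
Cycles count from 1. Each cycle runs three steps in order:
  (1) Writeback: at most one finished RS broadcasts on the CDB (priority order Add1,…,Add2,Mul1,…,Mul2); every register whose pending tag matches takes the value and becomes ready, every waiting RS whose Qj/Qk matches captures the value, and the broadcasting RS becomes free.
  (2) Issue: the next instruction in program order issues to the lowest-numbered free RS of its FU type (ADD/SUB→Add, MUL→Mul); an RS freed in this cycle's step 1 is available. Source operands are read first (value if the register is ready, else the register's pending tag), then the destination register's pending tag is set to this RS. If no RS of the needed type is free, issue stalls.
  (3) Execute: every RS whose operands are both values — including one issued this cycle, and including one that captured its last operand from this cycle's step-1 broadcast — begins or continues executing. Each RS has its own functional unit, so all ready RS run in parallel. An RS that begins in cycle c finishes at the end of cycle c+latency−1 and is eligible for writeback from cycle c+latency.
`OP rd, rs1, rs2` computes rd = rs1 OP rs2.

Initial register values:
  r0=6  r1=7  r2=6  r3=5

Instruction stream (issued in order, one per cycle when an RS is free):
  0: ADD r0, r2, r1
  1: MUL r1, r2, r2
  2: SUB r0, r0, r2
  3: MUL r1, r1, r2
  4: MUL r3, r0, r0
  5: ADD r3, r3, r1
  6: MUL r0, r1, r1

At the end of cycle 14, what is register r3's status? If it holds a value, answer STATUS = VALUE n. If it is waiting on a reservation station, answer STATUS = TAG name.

STATUS = VALUE 265

c1: issue ADD r0<-Add1 | r0:Add1,r1:7,r2:6,r3:5
c2: issue MUL r1<-Mul1 | r0:Add1,r1:Mul1,r2:6,r3:5
c3: issue SUB r0<-Add2 | r0:Add2,r1:Mul1,r2:6,r3:5
c4: CDB Add1=13; issue MUL r1<-Mul2 | r0:Add2,r1:Mul2,r2:6,r3:5
c5: stall | r0:Add2,r1:Mul2,r2:6,r3:5
c6: CDB Mul1=36; issue MUL r3<-Mul1 | r0:Add2,r1:Mul2,r2:6,r3:Mul1
c7: CDB Add2=7; issue ADD r3<-Add1 | r0:7,r1:Mul2,r2:6,r3:Add1
c8: stall | r0:7,r1:Mul2,r2:6,r3:Add1
c9: stall | r0:7,r1:Mul2,r2:6,r3:Add1
c10: CDB Mul2=216; issue MUL r0<-Mul2 | r0:Mul2,r1:216,r2:6,r3:Add1
c11: CDB Mul1=49 | r0:Mul2,r1:216,r2:6,r3:Add1
c12: - | r0:Mul2,r1:216,r2:6,r3:Add1
c13: - | r0:Mul2,r1:216,r2:6,r3:Add1
c14: CDB Add1=265 | r0:Mul2,r1:216,r2:6,r3:265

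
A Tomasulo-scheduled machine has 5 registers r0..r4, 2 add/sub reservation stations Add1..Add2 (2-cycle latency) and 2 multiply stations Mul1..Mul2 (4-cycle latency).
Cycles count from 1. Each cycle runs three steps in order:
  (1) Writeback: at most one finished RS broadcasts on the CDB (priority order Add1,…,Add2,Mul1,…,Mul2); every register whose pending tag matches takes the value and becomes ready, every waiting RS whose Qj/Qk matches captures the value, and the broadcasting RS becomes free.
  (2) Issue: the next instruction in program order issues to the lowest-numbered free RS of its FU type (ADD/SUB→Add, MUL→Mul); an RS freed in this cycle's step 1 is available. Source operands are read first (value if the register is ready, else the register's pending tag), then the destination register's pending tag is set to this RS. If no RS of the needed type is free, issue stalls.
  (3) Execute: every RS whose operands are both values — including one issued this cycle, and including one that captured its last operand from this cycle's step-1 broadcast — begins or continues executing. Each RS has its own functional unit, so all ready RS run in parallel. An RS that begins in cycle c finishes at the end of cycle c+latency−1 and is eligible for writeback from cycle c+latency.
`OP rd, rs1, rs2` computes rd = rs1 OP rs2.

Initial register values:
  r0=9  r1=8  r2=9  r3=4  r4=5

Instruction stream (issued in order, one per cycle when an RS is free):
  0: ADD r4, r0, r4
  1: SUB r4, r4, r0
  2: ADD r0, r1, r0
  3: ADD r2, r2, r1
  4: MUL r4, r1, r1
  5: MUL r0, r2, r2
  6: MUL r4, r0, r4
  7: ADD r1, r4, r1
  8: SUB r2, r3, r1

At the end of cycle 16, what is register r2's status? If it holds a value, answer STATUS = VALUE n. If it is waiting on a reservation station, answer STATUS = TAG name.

c1: issue ADD r4<-Add1 | r0:9,r1:8,r2:9,r3:4,r4:Add1
c2: issue SUB r4<-Add2 | r0:9,r1:8,r2:9,r3:4,r4:Add2
c3: CDB Add1=14; issue ADD r0<-Add1 | r0:Add1,r1:8,r2:9,r3:4,r4:Add2
c4: stall | r0:Add1,r1:8,r2:9,r3:4,r4:Add2
c5: CDB Add1=17; issue ADD r2<-Add1 | r0:17,r1:8,r2:Add1,r3:4,r4:Add2
c6: CDB Add2=5; issue MUL r4<-Mul1 | r0:17,r1:8,r2:Add1,r3:4,r4:Mul1
c7: CDB Add1=17; issue MUL r0<-Mul2 | r0:Mul2,r1:8,r2:17,r3:4,r4:Mul1
c8: stall | r0:Mul2,r1:8,r2:17,r3:4,r4:Mul1
c9: stall | r0:Mul2,r1:8,r2:17,r3:4,r4:Mul1
c10: CDB Mul1=64; issue MUL r4<-Mul1 | r0:Mul2,r1:8,r2:17,r3:4,r4:Mul1
c11: CDB Mul2=289; issue ADD r1<-Add1 | r0:289,r1:Add1,r2:17,r3:4,r4:Mul1
c12: issue SUB r2<-Add2 | r0:289,r1:Add1,r2:Add2,r3:4,r4:Mul1
c13: - | r0:289,r1:Add1,r2:Add2,r3:4,r4:Mul1
c14: - | r0:289,r1:Add1,r2:Add2,r3:4,r4:Mul1
c15: CDB Mul1=18496 | r0:289,r1:Add1,r2:Add2,r3:4,r4:18496
c16: - | r0:289,r1:Add1,r2:Add2,r3:4,r4:18496

STATUS = TAG Add2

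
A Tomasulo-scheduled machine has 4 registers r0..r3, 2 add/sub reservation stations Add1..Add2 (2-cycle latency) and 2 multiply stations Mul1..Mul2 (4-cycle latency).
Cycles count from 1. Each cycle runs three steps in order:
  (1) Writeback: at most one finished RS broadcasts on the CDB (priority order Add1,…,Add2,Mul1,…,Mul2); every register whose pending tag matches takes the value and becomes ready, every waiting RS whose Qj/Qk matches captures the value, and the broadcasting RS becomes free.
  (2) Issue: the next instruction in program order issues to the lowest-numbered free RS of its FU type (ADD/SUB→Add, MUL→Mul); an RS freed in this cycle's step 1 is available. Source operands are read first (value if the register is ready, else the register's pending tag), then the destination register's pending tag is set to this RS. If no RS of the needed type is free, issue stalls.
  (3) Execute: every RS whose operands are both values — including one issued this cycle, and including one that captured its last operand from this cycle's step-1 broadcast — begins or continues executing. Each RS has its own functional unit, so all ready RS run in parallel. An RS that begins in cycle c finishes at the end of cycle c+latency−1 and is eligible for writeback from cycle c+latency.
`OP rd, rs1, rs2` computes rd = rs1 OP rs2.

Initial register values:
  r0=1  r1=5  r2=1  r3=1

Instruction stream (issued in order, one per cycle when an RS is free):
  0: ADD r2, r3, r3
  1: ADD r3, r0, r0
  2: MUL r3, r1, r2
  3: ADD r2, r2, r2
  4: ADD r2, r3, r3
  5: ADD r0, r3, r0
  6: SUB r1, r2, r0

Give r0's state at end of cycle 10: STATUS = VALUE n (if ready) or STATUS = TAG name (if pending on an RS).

cycle 1: issue ADD r2<-Add1 // r0:1,r1:5,r2:Add1,r3:1
cycle 2: issue ADD r3<-Add2 // r0:1,r1:5,r2:Add1,r3:Add2
cycle 3: CDB Add1=2; issue MUL r3<-Mul1 // r0:1,r1:5,r2:2,r3:Mul1
cycle 4: CDB Add2=2; issue ADD r2<-Add1 // r0:1,r1:5,r2:Add1,r3:Mul1
cycle 5: issue ADD r2<-Add2 // r0:1,r1:5,r2:Add2,r3:Mul1
cycle 6: CDB Add1=4; issue ADD r0<-Add1 // r0:Add1,r1:5,r2:Add2,r3:Mul1
cycle 7: CDB Mul1=10; stall // r0:Add1,r1:5,r2:Add2,r3:10
cycle 8: stall // r0:Add1,r1:5,r2:Add2,r3:10
cycle 9: CDB Add1=11; issue SUB r1<-Add1 // r0:11,r1:Add1,r2:Add2,r3:10
cycle 10: CDB Add2=20 // r0:11,r1:Add1,r2:20,r3:10

STATUS = VALUE 11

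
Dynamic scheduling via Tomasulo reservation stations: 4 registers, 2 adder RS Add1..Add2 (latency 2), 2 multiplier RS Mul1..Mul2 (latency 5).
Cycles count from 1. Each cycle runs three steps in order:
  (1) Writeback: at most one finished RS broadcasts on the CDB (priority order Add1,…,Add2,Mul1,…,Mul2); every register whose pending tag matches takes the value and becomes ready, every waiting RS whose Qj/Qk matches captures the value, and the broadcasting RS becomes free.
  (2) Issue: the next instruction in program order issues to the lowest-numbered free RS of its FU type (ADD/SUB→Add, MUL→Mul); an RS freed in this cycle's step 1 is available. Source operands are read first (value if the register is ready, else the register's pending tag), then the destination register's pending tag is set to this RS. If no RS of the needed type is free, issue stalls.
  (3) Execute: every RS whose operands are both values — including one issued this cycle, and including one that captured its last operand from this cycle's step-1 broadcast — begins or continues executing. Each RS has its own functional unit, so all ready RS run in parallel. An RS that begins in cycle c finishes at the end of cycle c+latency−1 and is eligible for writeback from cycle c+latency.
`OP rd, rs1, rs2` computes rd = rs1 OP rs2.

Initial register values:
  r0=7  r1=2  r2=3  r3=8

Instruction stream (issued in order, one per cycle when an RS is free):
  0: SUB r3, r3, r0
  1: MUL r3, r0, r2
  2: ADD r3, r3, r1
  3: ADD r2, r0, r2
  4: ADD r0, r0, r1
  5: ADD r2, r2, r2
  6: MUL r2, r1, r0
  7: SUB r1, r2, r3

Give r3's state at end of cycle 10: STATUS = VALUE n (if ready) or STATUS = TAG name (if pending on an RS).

STATUS = VALUE 23

c1: issue SUB r3<-Add1 | r0:7,r1:2,r2:3,r3:Add1
c2: issue MUL r3<-Mul1 | r0:7,r1:2,r2:3,r3:Mul1
c3: CDB Add1=1; issue ADD r3<-Add1 | r0:7,r1:2,r2:3,r3:Add1
c4: issue ADD r2<-Add2 | r0:7,r1:2,r2:Add2,r3:Add1
c5: stall | r0:7,r1:2,r2:Add2,r3:Add1
c6: CDB Add2=10; issue ADD r0<-Add2 | r0:Add2,r1:2,r2:10,r3:Add1
c7: CDB Mul1=21; stall | r0:Add2,r1:2,r2:10,r3:Add1
c8: CDB Add2=9; issue ADD r2<-Add2 | r0:9,r1:2,r2:Add2,r3:Add1
c9: CDB Add1=23; issue MUL r2<-Mul1 | r0:9,r1:2,r2:Mul1,r3:23
c10: CDB Add2=20; issue SUB r1<-Add1 | r0:9,r1:Add1,r2:Mul1,r3:23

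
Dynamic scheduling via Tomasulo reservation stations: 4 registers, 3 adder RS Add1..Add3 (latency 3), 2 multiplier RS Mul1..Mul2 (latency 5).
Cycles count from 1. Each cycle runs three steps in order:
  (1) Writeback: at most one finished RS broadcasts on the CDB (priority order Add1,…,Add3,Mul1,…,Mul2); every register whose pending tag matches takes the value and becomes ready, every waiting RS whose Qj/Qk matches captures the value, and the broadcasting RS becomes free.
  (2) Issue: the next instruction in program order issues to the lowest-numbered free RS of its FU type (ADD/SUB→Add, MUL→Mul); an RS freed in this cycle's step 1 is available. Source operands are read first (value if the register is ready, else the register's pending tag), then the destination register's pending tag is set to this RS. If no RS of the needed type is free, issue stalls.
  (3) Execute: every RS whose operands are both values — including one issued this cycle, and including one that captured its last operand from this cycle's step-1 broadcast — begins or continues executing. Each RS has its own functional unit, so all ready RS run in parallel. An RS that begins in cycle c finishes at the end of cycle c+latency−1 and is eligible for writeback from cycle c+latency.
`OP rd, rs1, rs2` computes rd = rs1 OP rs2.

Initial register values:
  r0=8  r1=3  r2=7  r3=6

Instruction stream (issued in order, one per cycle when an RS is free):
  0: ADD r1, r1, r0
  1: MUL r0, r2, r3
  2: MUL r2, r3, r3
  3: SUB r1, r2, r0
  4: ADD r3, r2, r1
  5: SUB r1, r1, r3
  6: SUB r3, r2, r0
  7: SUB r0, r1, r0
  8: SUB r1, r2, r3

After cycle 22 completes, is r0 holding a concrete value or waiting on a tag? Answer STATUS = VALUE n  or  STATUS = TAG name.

c1: issue ADD r1<-Add1 | r0:8,r1:Add1,r2:7,r3:6
c2: issue MUL r0<-Mul1 | r0:Mul1,r1:Add1,r2:7,r3:6
c3: issue MUL r2<-Mul2 | r0:Mul1,r1:Add1,r2:Mul2,r3:6
c4: CDB Add1=11; issue SUB r1<-Add1 | r0:Mul1,r1:Add1,r2:Mul2,r3:6
c5: issue ADD r3<-Add2 | r0:Mul1,r1:Add1,r2:Mul2,r3:Add2
c6: issue SUB r1<-Add3 | r0:Mul1,r1:Add3,r2:Mul2,r3:Add2
c7: CDB Mul1=42; stall | r0:42,r1:Add3,r2:Mul2,r3:Add2
c8: CDB Mul2=36; stall | r0:42,r1:Add3,r2:36,r3:Add2
c9: stall | r0:42,r1:Add3,r2:36,r3:Add2
c10: stall | r0:42,r1:Add3,r2:36,r3:Add2
c11: CDB Add1=-6; issue SUB r3<-Add1 | r0:42,r1:Add3,r2:36,r3:Add1
c12: stall | r0:42,r1:Add3,r2:36,r3:Add1
c13: stall | r0:42,r1:Add3,r2:36,r3:Add1
c14: CDB Add1=-6; issue SUB r0<-Add1 | r0:Add1,r1:Add3,r2:36,r3:-6
c15: CDB Add2=30; issue SUB r1<-Add2 | r0:Add1,r1:Add2,r2:36,r3:-6
c16: - | r0:Add1,r1:Add2,r2:36,r3:-6
c17: - | r0:Add1,r1:Add2,r2:36,r3:-6
c18: CDB Add2=42 | r0:Add1,r1:42,r2:36,r3:-6
c19: CDB Add3=-36 | r0:Add1,r1:42,r2:36,r3:-6
c20: - | r0:Add1,r1:42,r2:36,r3:-6
c21: - | r0:Add1,r1:42,r2:36,r3:-6
c22: CDB Add1=-78 | r0:-78,r1:42,r2:36,r3:-6

STATUS = VALUE -78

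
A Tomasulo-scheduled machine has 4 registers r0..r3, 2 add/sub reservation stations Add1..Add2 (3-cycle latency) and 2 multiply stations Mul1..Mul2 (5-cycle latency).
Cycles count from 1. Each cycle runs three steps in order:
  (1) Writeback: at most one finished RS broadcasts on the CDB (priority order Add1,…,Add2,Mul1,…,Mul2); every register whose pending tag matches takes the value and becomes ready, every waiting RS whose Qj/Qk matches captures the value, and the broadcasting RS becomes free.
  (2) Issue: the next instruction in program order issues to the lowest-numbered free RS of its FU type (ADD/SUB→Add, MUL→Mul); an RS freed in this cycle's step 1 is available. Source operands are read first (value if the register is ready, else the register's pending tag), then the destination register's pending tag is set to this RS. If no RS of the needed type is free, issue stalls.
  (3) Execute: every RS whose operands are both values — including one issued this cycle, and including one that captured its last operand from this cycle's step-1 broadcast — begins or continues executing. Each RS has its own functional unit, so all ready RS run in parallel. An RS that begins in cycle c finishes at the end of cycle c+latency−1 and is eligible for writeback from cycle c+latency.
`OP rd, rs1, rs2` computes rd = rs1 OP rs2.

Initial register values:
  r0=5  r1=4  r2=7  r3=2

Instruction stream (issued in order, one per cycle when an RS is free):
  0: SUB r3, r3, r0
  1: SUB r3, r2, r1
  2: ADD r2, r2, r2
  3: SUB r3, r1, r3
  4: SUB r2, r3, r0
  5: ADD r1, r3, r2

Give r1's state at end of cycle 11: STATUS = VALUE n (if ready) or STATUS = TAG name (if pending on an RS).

STATUS = TAG Add2

c1: issue SUB r3<-Add1 | r0:5,r1:4,r2:7,r3:Add1
c2: issue SUB r3<-Add2 | r0:5,r1:4,r2:7,r3:Add2
c3: stall | r0:5,r1:4,r2:7,r3:Add2
c4: CDB Add1=-3; issue ADD r2<-Add1 | r0:5,r1:4,r2:Add1,r3:Add2
c5: CDB Add2=3; issue SUB r3<-Add2 | r0:5,r1:4,r2:Add1,r3:Add2
c6: stall | r0:5,r1:4,r2:Add1,r3:Add2
c7: CDB Add1=14; issue SUB r2<-Add1 | r0:5,r1:4,r2:Add1,r3:Add2
c8: CDB Add2=1; issue ADD r1<-Add2 | r0:5,r1:Add2,r2:Add1,r3:1
c9: - | r0:5,r1:Add2,r2:Add1,r3:1
c10: - | r0:5,r1:Add2,r2:Add1,r3:1
c11: CDB Add1=-4 | r0:5,r1:Add2,r2:-4,r3:1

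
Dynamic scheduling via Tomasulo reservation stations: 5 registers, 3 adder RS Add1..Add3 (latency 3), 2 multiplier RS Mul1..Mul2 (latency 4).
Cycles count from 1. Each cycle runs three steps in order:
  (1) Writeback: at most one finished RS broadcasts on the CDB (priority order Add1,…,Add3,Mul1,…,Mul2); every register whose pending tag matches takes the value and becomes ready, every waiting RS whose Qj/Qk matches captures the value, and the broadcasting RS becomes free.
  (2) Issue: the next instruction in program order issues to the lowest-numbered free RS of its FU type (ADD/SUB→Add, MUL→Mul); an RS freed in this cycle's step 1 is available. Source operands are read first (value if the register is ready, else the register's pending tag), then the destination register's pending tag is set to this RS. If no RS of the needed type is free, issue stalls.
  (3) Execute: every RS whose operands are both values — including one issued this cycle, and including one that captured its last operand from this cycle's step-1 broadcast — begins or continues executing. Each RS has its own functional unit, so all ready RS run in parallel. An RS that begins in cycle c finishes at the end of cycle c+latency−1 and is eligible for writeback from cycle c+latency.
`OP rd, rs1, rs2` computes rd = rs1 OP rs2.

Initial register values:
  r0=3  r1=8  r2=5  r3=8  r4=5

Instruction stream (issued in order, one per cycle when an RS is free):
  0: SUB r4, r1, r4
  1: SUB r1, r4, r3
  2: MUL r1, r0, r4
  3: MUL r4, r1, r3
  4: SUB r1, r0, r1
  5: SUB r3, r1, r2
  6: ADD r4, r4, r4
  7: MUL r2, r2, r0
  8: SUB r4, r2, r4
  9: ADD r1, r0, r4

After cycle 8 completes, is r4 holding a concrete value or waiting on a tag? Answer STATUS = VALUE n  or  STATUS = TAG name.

  c1: issue SUB r4<-Add1  regs: r0:3,r1:8,r2:5,r3:8,r4:Add1
  c2: issue SUB r1<-Add2  regs: r0:3,r1:Add2,r2:5,r3:8,r4:Add1
  c3: issue MUL r1<-Mul1  regs: r0:3,r1:Mul1,r2:5,r3:8,r4:Add1
  c4: CDB Add1=3; issue MUL r4<-Mul2  regs: r0:3,r1:Mul1,r2:5,r3:8,r4:Mul2
  c5: issue SUB r1<-Add1  regs: r0:3,r1:Add1,r2:5,r3:8,r4:Mul2
  c6: issue SUB r3<-Add3  regs: r0:3,r1:Add1,r2:5,r3:Add3,r4:Mul2
  c7: CDB Add2=-5; issue ADD r4<-Add2  regs: r0:3,r1:Add1,r2:5,r3:Add3,r4:Add2
  c8: CDB Mul1=9; issue MUL r2<-Mul1  regs: r0:3,r1:Add1,r2:Mul1,r3:Add3,r4:Add2

STATUS = TAG Add2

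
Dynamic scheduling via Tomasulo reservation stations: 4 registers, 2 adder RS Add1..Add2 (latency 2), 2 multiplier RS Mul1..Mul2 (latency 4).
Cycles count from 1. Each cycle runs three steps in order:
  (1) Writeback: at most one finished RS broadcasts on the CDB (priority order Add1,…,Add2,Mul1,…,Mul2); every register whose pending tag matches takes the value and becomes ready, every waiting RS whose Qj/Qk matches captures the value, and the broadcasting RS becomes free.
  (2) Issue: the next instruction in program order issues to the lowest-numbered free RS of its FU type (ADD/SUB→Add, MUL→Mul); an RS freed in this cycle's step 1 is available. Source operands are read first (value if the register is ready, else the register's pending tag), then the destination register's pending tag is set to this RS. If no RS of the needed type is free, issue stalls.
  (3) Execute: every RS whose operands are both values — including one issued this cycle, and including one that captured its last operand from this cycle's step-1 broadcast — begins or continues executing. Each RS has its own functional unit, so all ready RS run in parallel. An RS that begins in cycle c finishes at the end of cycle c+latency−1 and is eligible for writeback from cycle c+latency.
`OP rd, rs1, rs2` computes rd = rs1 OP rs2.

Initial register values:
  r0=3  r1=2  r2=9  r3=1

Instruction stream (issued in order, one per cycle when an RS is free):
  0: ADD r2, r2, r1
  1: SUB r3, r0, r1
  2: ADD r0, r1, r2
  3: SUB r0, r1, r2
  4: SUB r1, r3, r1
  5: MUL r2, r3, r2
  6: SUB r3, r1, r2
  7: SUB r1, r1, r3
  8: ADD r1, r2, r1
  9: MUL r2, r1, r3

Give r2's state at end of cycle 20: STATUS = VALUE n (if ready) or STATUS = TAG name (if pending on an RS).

STATUS = VALUE -264

cycle 1: issue ADD r2<-Add1 // r0:3,r1:2,r2:Add1,r3:1
cycle 2: issue SUB r3<-Add2 // r0:3,r1:2,r2:Add1,r3:Add2
cycle 3: CDB Add1=11; issue ADD r0<-Add1 // r0:Add1,r1:2,r2:11,r3:Add2
cycle 4: CDB Add2=1; issue SUB r0<-Add2 // r0:Add2,r1:2,r2:11,r3:1
cycle 5: CDB Add1=13; issue SUB r1<-Add1 // r0:Add2,r1:Add1,r2:11,r3:1
cycle 6: CDB Add2=-9; issue MUL r2<-Mul1 // r0:-9,r1:Add1,r2:Mul1,r3:1
cycle 7: CDB Add1=-1; issue SUB r3<-Add1 // r0:-9,r1:-1,r2:Mul1,r3:Add1
cycle 8: issue SUB r1<-Add2 // r0:-9,r1:Add2,r2:Mul1,r3:Add1
cycle 9: stall // r0:-9,r1:Add2,r2:Mul1,r3:Add1
cycle 10: CDB Mul1=11; stall // r0:-9,r1:Add2,r2:11,r3:Add1
cycle 11: stall // r0:-9,r1:Add2,r2:11,r3:Add1
cycle 12: CDB Add1=-12; issue ADD r1<-Add1 // r0:-9,r1:Add1,r2:11,r3:-12
cycle 13: issue MUL r2<-Mul1 // r0:-9,r1:Add1,r2:Mul1,r3:-12
cycle 14: CDB Add2=11 // r0:-9,r1:Add1,r2:Mul1,r3:-12
cycle 15: - // r0:-9,r1:Add1,r2:Mul1,r3:-12
cycle 16: CDB Add1=22 // r0:-9,r1:22,r2:Mul1,r3:-12
cycle 17: - // r0:-9,r1:22,r2:Mul1,r3:-12
cycle 18: - // r0:-9,r1:22,r2:Mul1,r3:-12
cycle 19: - // r0:-9,r1:22,r2:Mul1,r3:-12
cycle 20: CDB Mul1=-264 // r0:-9,r1:22,r2:-264,r3:-12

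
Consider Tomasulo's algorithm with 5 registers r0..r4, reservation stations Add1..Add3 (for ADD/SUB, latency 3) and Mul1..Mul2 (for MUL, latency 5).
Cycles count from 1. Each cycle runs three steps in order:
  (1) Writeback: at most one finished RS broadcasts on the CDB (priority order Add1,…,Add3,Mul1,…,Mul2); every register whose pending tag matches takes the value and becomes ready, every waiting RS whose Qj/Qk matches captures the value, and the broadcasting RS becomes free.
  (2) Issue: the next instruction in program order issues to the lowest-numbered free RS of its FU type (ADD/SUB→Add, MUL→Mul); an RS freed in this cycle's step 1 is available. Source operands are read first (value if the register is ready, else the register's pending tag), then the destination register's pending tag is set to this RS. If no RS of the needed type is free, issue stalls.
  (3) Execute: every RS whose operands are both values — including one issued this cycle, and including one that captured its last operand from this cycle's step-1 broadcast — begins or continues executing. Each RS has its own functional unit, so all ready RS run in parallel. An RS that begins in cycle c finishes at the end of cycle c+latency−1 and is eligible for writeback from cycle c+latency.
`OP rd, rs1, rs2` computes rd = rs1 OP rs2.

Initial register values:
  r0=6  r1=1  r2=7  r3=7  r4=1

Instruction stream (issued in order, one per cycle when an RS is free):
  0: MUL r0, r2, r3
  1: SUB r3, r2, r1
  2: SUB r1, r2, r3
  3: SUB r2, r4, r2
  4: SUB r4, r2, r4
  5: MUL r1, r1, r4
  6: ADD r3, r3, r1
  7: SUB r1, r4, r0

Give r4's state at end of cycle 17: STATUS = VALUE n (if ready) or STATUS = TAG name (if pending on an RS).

c1: issue MUL r0<-Mul1 | r0:Mul1,r1:1,r2:7,r3:7,r4:1
c2: issue SUB r3<-Add1 | r0:Mul1,r1:1,r2:7,r3:Add1,r4:1
c3: issue SUB r1<-Add2 | r0:Mul1,r1:Add2,r2:7,r3:Add1,r4:1
c4: issue SUB r2<-Add3 | r0:Mul1,r1:Add2,r2:Add3,r3:Add1,r4:1
c5: CDB Add1=6; issue SUB r4<-Add1 | r0:Mul1,r1:Add2,r2:Add3,r3:6,r4:Add1
c6: CDB Mul1=49; issue MUL r1<-Mul1 | r0:49,r1:Mul1,r2:Add3,r3:6,r4:Add1
c7: CDB Add3=-6; issue ADD r3<-Add3 | r0:49,r1:Mul1,r2:-6,r3:Add3,r4:Add1
c8: CDB Add2=1; issue SUB r1<-Add2 | r0:49,r1:Add2,r2:-6,r3:Add3,r4:Add1
c9: - | r0:49,r1:Add2,r2:-6,r3:Add3,r4:Add1
c10: CDB Add1=-7 | r0:49,r1:Add2,r2:-6,r3:Add3,r4:-7
c11: - | r0:49,r1:Add2,r2:-6,r3:Add3,r4:-7
c12: - | r0:49,r1:Add2,r2:-6,r3:Add3,r4:-7
c13: CDB Add2=-56 | r0:49,r1:-56,r2:-6,r3:Add3,r4:-7
c14: - | r0:49,r1:-56,r2:-6,r3:Add3,r4:-7
c15: CDB Mul1=-7 | r0:49,r1:-56,r2:-6,r3:Add3,r4:-7
c16: - | r0:49,r1:-56,r2:-6,r3:Add3,r4:-7
c17: - | r0:49,r1:-56,r2:-6,r3:Add3,r4:-7

STATUS = VALUE -7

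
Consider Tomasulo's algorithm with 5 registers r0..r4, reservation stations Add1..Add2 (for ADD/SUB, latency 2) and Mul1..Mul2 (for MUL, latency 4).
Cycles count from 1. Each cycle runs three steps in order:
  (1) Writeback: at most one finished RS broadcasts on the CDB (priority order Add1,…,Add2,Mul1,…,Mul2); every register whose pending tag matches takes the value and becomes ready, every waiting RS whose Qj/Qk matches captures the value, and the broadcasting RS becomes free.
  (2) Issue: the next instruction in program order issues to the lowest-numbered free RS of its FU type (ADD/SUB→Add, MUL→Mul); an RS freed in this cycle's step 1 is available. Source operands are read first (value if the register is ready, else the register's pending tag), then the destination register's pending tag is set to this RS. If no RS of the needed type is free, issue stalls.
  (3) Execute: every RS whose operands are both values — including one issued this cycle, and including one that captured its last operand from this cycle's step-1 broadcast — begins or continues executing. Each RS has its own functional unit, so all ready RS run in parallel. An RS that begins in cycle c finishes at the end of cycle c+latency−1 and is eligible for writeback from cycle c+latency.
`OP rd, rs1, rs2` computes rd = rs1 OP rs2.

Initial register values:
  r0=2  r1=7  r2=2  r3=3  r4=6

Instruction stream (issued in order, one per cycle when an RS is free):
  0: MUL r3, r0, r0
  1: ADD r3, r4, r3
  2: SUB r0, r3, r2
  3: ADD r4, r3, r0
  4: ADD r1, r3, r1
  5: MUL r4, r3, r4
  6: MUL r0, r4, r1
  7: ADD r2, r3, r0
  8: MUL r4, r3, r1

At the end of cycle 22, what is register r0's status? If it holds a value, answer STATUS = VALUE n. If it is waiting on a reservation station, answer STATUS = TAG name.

STATUS = VALUE 3060

c1: issue MUL r3<-Mul1 | r0:2,r1:7,r2:2,r3:Mul1,r4:6
c2: issue ADD r3<-Add1 | r0:2,r1:7,r2:2,r3:Add1,r4:6
c3: issue SUB r0<-Add2 | r0:Add2,r1:7,r2:2,r3:Add1,r4:6
c4: stall | r0:Add2,r1:7,r2:2,r3:Add1,r4:6
c5: CDB Mul1=4; stall | r0:Add2,r1:7,r2:2,r3:Add1,r4:6
c6: stall | r0:Add2,r1:7,r2:2,r3:Add1,r4:6
c7: CDB Add1=10; issue ADD r4<-Add1 | r0:Add2,r1:7,r2:2,r3:10,r4:Add1
c8: stall | r0:Add2,r1:7,r2:2,r3:10,r4:Add1
c9: CDB Add2=8; issue ADD r1<-Add2 | r0:8,r1:Add2,r2:2,r3:10,r4:Add1
c10: issue MUL r4<-Mul1 | r0:8,r1:Add2,r2:2,r3:10,r4:Mul1
c11: CDB Add1=18; issue MUL r0<-Mul2 | r0:Mul2,r1:Add2,r2:2,r3:10,r4:Mul1
c12: CDB Add2=17; issue ADD r2<-Add1 | r0:Mul2,r1:17,r2:Add1,r3:10,r4:Mul1
c13: stall | r0:Mul2,r1:17,r2:Add1,r3:10,r4:Mul1
c14: stall | r0:Mul2,r1:17,r2:Add1,r3:10,r4:Mul1
c15: CDB Mul1=180; issue MUL r4<-Mul1 | r0:Mul2,r1:17,r2:Add1,r3:10,r4:Mul1
c16: - | r0:Mul2,r1:17,r2:Add1,r3:10,r4:Mul1
c17: - | r0:Mul2,r1:17,r2:Add1,r3:10,r4:Mul1
c18: - | r0:Mul2,r1:17,r2:Add1,r3:10,r4:Mul1
c19: CDB Mul1=170 | r0:Mul2,r1:17,r2:Add1,r3:10,r4:170
c20: CDB Mul2=3060 | r0:3060,r1:17,r2:Add1,r3:10,r4:170
c21: - | r0:3060,r1:17,r2:Add1,r3:10,r4:170
c22: CDB Add1=3070 | r0:3060,r1:17,r2:3070,r3:10,r4:170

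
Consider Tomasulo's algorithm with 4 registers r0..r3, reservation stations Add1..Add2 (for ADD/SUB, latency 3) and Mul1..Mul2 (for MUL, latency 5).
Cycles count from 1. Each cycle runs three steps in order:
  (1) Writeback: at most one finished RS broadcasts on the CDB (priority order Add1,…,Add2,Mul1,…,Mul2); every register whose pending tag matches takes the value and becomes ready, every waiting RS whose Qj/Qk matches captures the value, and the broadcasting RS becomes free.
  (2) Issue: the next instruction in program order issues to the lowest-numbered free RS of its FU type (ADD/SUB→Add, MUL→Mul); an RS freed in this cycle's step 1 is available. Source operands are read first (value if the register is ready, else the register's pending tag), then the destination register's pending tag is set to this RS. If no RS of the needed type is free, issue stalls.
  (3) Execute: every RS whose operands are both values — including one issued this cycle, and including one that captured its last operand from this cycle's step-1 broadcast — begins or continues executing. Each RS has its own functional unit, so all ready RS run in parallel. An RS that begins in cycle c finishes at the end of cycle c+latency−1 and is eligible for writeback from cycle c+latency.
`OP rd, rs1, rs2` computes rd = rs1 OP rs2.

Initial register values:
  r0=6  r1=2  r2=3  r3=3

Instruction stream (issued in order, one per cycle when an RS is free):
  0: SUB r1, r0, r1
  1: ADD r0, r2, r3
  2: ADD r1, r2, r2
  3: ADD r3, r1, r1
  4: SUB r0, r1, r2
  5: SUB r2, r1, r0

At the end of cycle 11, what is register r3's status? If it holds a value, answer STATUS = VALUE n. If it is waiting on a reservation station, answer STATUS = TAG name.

  c1: issue SUB r1<-Add1  regs: r0:6,r1:Add1,r2:3,r3:3
  c2: issue ADD r0<-Add2  regs: r0:Add2,r1:Add1,r2:3,r3:3
  c3: stall  regs: r0:Add2,r1:Add1,r2:3,r3:3
  c4: CDB Add1=4; issue ADD r1<-Add1  regs: r0:Add2,r1:Add1,r2:3,r3:3
  c5: CDB Add2=6; issue ADD r3<-Add2  regs: r0:6,r1:Add1,r2:3,r3:Add2
  c6: stall  regs: r0:6,r1:Add1,r2:3,r3:Add2
  c7: CDB Add1=6; issue SUB r0<-Add1  regs: r0:Add1,r1:6,r2:3,r3:Add2
  c8: stall  regs: r0:Add1,r1:6,r2:3,r3:Add2
  c9: stall  regs: r0:Add1,r1:6,r2:3,r3:Add2
  c10: CDB Add1=3; issue SUB r2<-Add1  regs: r0:3,r1:6,r2:Add1,r3:Add2
  c11: CDB Add2=12  regs: r0:3,r1:6,r2:Add1,r3:12

STATUS = VALUE 12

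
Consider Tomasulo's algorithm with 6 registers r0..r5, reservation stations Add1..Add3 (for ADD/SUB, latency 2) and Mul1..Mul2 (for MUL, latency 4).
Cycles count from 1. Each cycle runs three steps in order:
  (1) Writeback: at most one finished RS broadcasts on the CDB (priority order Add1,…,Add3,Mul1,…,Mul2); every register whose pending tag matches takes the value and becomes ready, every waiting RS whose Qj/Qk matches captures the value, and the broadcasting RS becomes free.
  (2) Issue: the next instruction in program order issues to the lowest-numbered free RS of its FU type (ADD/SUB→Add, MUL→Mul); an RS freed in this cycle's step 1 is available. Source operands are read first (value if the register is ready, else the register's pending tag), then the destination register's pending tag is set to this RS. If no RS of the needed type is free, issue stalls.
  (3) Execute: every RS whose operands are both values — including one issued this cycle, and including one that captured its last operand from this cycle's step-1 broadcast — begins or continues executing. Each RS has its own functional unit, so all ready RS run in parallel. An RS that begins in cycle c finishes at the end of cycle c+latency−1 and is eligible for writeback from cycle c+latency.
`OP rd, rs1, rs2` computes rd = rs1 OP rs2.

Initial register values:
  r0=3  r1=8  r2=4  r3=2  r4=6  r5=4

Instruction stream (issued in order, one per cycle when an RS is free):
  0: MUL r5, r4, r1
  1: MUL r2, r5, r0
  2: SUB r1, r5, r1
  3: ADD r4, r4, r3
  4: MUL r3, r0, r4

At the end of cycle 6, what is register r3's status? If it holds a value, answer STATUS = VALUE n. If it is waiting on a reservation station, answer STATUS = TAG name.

STATUS = TAG Mul1

cycle 1: issue MUL r5<-Mul1 // r0:3,r1:8,r2:4,r3:2,r4:6,r5:Mul1
cycle 2: issue MUL r2<-Mul2 // r0:3,r1:8,r2:Mul2,r3:2,r4:6,r5:Mul1
cycle 3: issue SUB r1<-Add1 // r0:3,r1:Add1,r2:Mul2,r3:2,r4:6,r5:Mul1
cycle 4: issue ADD r4<-Add2 // r0:3,r1:Add1,r2:Mul2,r3:2,r4:Add2,r5:Mul1
cycle 5: CDB Mul1=48; issue MUL r3<-Mul1 // r0:3,r1:Add1,r2:Mul2,r3:Mul1,r4:Add2,r5:48
cycle 6: CDB Add2=8 // r0:3,r1:Add1,r2:Mul2,r3:Mul1,r4:8,r5:48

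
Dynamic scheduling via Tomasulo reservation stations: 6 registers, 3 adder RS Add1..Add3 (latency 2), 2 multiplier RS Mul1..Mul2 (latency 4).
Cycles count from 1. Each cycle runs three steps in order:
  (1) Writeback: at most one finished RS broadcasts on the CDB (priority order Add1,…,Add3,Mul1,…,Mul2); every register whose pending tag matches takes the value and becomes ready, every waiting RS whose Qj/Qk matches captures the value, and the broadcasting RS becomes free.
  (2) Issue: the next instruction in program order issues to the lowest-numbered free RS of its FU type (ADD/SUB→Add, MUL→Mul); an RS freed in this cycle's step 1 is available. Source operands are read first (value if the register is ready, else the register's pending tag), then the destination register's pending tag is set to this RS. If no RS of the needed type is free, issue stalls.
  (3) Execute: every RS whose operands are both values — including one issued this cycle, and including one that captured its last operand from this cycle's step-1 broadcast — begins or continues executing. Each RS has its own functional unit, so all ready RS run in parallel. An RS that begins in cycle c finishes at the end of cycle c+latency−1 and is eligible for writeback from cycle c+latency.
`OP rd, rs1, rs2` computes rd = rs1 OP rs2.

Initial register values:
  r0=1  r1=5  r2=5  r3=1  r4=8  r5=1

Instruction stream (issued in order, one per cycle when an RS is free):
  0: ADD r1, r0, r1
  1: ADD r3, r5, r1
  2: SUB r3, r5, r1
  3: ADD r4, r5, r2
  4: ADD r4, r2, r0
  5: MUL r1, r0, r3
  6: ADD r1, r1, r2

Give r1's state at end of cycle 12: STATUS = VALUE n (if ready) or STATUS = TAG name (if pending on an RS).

cycle 1: issue ADD r1<-Add1 // r0:1,r1:Add1,r2:5,r3:1,r4:8,r5:1
cycle 2: issue ADD r3<-Add2 // r0:1,r1:Add1,r2:5,r3:Add2,r4:8,r5:1
cycle 3: CDB Add1=6; issue SUB r3<-Add1 // r0:1,r1:6,r2:5,r3:Add1,r4:8,r5:1
cycle 4: issue ADD r4<-Add3 // r0:1,r1:6,r2:5,r3:Add1,r4:Add3,r5:1
cycle 5: CDB Add1=-5; issue ADD r4<-Add1 // r0:1,r1:6,r2:5,r3:-5,r4:Add1,r5:1
cycle 6: CDB Add2=7; issue MUL r1<-Mul1 // r0:1,r1:Mul1,r2:5,r3:-5,r4:Add1,r5:1
cycle 7: CDB Add1=6; issue ADD r1<-Add1 // r0:1,r1:Add1,r2:5,r3:-5,r4:6,r5:1
cycle 8: CDB Add3=6 // r0:1,r1:Add1,r2:5,r3:-5,r4:6,r5:1
cycle 9: - // r0:1,r1:Add1,r2:5,r3:-5,r4:6,r5:1
cycle 10: CDB Mul1=-5 // r0:1,r1:Add1,r2:5,r3:-5,r4:6,r5:1
cycle 11: - // r0:1,r1:Add1,r2:5,r3:-5,r4:6,r5:1
cycle 12: CDB Add1=0 // r0:1,r1:0,r2:5,r3:-5,r4:6,r5:1

STATUS = VALUE 0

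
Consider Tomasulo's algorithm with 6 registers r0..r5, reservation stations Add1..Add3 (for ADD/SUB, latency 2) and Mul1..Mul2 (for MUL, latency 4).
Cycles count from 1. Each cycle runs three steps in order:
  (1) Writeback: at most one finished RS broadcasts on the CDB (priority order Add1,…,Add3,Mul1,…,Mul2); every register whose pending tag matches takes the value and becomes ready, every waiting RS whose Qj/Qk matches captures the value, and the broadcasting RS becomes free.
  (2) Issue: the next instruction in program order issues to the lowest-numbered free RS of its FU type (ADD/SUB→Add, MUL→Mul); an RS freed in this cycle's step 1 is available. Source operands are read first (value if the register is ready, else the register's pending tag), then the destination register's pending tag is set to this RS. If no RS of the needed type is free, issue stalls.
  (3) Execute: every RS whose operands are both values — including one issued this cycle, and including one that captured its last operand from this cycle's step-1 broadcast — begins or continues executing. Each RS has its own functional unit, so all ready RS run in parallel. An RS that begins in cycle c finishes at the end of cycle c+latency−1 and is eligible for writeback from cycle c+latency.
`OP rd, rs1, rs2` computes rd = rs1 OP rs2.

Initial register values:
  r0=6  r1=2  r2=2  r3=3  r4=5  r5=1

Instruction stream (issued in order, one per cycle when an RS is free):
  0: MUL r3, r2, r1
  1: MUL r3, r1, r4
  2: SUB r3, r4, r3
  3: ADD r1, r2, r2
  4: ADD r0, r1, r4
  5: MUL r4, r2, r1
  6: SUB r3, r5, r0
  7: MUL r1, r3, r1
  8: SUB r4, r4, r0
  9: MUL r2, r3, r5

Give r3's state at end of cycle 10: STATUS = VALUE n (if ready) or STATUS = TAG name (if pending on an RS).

c1: issue MUL r3<-Mul1 | r0:6,r1:2,r2:2,r3:Mul1,r4:5,r5:1
c2: issue MUL r3<-Mul2 | r0:6,r1:2,r2:2,r3:Mul2,r4:5,r5:1
c3: issue SUB r3<-Add1 | r0:6,r1:2,r2:2,r3:Add1,r4:5,r5:1
c4: issue ADD r1<-Add2 | r0:6,r1:Add2,r2:2,r3:Add1,r4:5,r5:1
c5: CDB Mul1=4; issue ADD r0<-Add3 | r0:Add3,r1:Add2,r2:2,r3:Add1,r4:5,r5:1
c6: CDB Add2=4; issue MUL r4<-Mul1 | r0:Add3,r1:4,r2:2,r3:Add1,r4:Mul1,r5:1
c7: CDB Mul2=10; issue SUB r3<-Add2 | r0:Add3,r1:4,r2:2,r3:Add2,r4:Mul1,r5:1
c8: CDB Add3=9; issue MUL r1<-Mul2 | r0:9,r1:Mul2,r2:2,r3:Add2,r4:Mul1,r5:1
c9: CDB Add1=-5; issue SUB r4<-Add1 | r0:9,r1:Mul2,r2:2,r3:Add2,r4:Add1,r5:1
c10: CDB Add2=-8; stall | r0:9,r1:Mul2,r2:2,r3:-8,r4:Add1,r5:1

STATUS = VALUE -8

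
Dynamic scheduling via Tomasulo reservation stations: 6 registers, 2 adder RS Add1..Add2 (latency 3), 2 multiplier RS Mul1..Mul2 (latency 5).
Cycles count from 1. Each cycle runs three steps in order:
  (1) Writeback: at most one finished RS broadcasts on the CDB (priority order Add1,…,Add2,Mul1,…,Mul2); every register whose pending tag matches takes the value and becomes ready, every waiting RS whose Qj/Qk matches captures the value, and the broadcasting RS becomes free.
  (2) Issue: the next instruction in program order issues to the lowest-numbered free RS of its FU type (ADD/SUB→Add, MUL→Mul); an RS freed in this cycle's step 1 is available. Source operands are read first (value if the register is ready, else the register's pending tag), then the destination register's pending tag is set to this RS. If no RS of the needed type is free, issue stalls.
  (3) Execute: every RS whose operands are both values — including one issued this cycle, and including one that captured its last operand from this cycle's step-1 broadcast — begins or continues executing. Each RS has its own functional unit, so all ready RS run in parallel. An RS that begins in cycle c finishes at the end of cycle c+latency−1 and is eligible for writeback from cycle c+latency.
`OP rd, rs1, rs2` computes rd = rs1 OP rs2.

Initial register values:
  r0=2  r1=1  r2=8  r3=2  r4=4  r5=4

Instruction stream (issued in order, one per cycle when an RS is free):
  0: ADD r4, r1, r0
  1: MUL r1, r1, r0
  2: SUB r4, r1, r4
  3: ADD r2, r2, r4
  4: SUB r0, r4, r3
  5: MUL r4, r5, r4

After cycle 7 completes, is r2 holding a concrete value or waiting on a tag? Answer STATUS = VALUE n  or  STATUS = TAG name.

cycle 1: issue ADD r4<-Add1 // r0:2,r1:1,r2:8,r3:2,r4:Add1,r5:4
cycle 2: issue MUL r1<-Mul1 // r0:2,r1:Mul1,r2:8,r3:2,r4:Add1,r5:4
cycle 3: issue SUB r4<-Add2 // r0:2,r1:Mul1,r2:8,r3:2,r4:Add2,r5:4
cycle 4: CDB Add1=3; issue ADD r2<-Add1 // r0:2,r1:Mul1,r2:Add1,r3:2,r4:Add2,r5:4
cycle 5: stall // r0:2,r1:Mul1,r2:Add1,r3:2,r4:Add2,r5:4
cycle 6: stall // r0:2,r1:Mul1,r2:Add1,r3:2,r4:Add2,r5:4
cycle 7: CDB Mul1=2; stall // r0:2,r1:2,r2:Add1,r3:2,r4:Add2,r5:4

STATUS = TAG Add1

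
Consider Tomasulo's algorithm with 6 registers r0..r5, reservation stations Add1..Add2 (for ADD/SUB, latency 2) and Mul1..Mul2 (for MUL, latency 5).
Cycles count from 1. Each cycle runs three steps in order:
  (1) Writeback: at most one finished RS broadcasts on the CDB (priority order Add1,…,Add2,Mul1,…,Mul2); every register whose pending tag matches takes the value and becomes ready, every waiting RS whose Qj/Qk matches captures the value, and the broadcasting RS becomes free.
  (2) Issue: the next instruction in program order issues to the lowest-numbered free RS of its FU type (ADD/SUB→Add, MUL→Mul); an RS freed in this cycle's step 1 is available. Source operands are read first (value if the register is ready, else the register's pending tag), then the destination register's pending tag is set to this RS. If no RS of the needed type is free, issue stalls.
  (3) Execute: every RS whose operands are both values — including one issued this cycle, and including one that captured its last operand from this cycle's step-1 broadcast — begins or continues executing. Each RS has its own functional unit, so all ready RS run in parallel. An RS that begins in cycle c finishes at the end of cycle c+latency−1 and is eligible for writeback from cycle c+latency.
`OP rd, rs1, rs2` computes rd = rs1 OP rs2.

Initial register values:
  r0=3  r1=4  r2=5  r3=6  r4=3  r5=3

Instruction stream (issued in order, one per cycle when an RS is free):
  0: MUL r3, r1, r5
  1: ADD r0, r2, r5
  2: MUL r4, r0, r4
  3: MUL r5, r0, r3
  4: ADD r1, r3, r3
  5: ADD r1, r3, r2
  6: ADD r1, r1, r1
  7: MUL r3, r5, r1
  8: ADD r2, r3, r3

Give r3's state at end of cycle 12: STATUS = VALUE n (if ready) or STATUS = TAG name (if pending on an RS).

STATUS = TAG Mul1

c1: issue MUL r3<-Mul1 | r0:3,r1:4,r2:5,r3:Mul1,r4:3,r5:3
c2: issue ADD r0<-Add1 | r0:Add1,r1:4,r2:5,r3:Mul1,r4:3,r5:3
c3: issue MUL r4<-Mul2 | r0:Add1,r1:4,r2:5,r3:Mul1,r4:Mul2,r5:3
c4: CDB Add1=8; stall | r0:8,r1:4,r2:5,r3:Mul1,r4:Mul2,r5:3
c5: stall | r0:8,r1:4,r2:5,r3:Mul1,r4:Mul2,r5:3
c6: CDB Mul1=12; issue MUL r5<-Mul1 | r0:8,r1:4,r2:5,r3:12,r4:Mul2,r5:Mul1
c7: issue ADD r1<-Add1 | r0:8,r1:Add1,r2:5,r3:12,r4:Mul2,r5:Mul1
c8: issue ADD r1<-Add2 | r0:8,r1:Add2,r2:5,r3:12,r4:Mul2,r5:Mul1
c9: CDB Add1=24; issue ADD r1<-Add1 | r0:8,r1:Add1,r2:5,r3:12,r4:Mul2,r5:Mul1
c10: CDB Add2=17; stall | r0:8,r1:Add1,r2:5,r3:12,r4:Mul2,r5:Mul1
c11: CDB Mul1=96; issue MUL r3<-Mul1 | r0:8,r1:Add1,r2:5,r3:Mul1,r4:Mul2,r5:96
c12: CDB Add1=34; issue ADD r2<-Add1 | r0:8,r1:34,r2:Add1,r3:Mul1,r4:Mul2,r5:96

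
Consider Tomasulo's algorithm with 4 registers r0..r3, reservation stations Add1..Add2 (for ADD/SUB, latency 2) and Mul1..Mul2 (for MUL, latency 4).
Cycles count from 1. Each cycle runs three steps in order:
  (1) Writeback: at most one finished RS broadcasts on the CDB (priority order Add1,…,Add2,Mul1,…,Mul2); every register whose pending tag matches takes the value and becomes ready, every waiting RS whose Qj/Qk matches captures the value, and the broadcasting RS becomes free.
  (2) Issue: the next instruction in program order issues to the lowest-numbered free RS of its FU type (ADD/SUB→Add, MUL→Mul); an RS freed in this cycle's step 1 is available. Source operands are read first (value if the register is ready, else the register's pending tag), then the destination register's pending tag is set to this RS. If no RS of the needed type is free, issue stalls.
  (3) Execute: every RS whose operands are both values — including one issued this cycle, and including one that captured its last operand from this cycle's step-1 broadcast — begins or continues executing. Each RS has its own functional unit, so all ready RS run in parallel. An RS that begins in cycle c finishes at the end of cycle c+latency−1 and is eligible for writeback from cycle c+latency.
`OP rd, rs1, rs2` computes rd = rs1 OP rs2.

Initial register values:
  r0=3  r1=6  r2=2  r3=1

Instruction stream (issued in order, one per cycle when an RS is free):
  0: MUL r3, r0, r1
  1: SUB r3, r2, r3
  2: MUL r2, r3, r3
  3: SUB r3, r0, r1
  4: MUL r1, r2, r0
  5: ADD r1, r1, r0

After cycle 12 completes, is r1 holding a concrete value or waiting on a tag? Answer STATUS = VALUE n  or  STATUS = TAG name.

STATUS = TAG Add2

cycle 1: issue MUL r3<-Mul1 // r0:3,r1:6,r2:2,r3:Mul1
cycle 2: issue SUB r3<-Add1 // r0:3,r1:6,r2:2,r3:Add1
cycle 3: issue MUL r2<-Mul2 // r0:3,r1:6,r2:Mul2,r3:Add1
cycle 4: issue SUB r3<-Add2 // r0:3,r1:6,r2:Mul2,r3:Add2
cycle 5: CDB Mul1=18; issue MUL r1<-Mul1 // r0:3,r1:Mul1,r2:Mul2,r3:Add2
cycle 6: CDB Add2=-3; issue ADD r1<-Add2 // r0:3,r1:Add2,r2:Mul2,r3:-3
cycle 7: CDB Add1=-16 // r0:3,r1:Add2,r2:Mul2,r3:-3
cycle 8: - // r0:3,r1:Add2,r2:Mul2,r3:-3
cycle 9: - // r0:3,r1:Add2,r2:Mul2,r3:-3
cycle 10: - // r0:3,r1:Add2,r2:Mul2,r3:-3
cycle 11: CDB Mul2=256 // r0:3,r1:Add2,r2:256,r3:-3
cycle 12: - // r0:3,r1:Add2,r2:256,r3:-3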